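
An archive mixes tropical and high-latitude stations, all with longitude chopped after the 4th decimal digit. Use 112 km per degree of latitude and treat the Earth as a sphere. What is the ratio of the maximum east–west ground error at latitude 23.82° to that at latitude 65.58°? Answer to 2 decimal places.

Truncating at 4 decimal places can drop up to a full unit in the last place, so the longitude may be off by as much as 0.0001°.
Error at 23.82° = 0.0001° × 112000 × cos 23.82° ≈ 11.2 × 0.9148 = 10.246 m.
At 65.58°: 0.0001° × 112000 × cos 65.58° = 0.0001 × 112000 × 0.4134 ≈ 4.6303 m.
The ratio reduces to cos 23.82° / cos 65.58° = 0.9148/0.4134 ≈ 2.2128.

2.21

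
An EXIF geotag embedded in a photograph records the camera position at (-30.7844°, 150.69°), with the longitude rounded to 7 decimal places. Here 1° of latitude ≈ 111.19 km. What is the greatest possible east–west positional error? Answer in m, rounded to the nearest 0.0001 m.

Rounding to 7 decimal places leaves the longitude within ±5e-08° of the true value.
One degree of longitude at 30.7844° is 111190 × cos 30.7844° ≈ 111190 × 0.8591 = 95523.2 m.
East–west error: 5e-08° × 95523.2 m/° ≈ 0.00477616 m.

0.0048 m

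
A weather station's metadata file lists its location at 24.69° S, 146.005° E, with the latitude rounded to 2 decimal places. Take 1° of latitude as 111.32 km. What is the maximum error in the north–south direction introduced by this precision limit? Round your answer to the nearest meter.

Rounding to 2 decimal places leaves the latitude within ±0.005° of the true value.
Along the meridian that is 0.005° × 111320 m/° = 556.6 m.

557 meters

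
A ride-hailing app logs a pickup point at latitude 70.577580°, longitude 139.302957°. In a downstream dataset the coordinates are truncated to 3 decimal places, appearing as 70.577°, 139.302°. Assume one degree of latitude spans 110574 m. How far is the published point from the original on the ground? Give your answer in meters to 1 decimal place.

73.2 meters

Δlat = 70.577580 − 70.577 = +0.000580°; Δlon = 139.302957 − 139.302 = +0.000957°.
North–south shift: 0.000580 × 110574 = 64.1329 m.
E–W at 70.577°: 0.000957° × 110574 × cos 70.577° = 0.000957 × 110574 × 0.3325 ≈ 35.1891 m.
Hypotenuse of the two orthogonal shifts: √(64.1329² + 35.1891²) = 73.1526 m.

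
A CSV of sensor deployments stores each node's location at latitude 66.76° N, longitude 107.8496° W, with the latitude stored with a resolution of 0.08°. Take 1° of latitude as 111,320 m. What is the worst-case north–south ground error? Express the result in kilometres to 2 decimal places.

4.45 kilometres

With a 0.08° grid the true value lies within half a step, ±0.08°/2 = ±0.04°, of the stored one.
So the N–S error is at most 0.04 × 111320 = 4452.8 m.
That is 4452.8 m = 4.4528 km.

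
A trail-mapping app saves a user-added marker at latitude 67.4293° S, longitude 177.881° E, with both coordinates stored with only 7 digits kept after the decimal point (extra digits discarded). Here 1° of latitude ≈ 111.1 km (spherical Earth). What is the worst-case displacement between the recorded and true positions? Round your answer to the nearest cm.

1 cm

Truncating at 7 decimal places can drop up to a full unit in the last place, so each coordinate may be off by as much as 1e-07°.
North–south component: 1e-07° × 111100 = 0.01111 m.
Longitude error → 1e-07 × 111100 × cos 67.4293° = 1e-07 × 111100 × 0.3838 ≈ 0.00426428 m.
Worst case both components are at the extreme and orthogonal: √(0.01111² + 0.00426428²) ≈ 0.0119003 m.
That is 0.0119003 m = 1.19 cm.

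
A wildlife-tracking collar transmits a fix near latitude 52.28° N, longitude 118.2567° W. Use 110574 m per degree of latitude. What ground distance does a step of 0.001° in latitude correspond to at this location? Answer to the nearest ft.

Along a meridian 0.001° is 0.001 × 110574 = 110.574 m.
Converting: 110.574 m × 3.2808 ft/m ≈ 362.78 ft.

363 ft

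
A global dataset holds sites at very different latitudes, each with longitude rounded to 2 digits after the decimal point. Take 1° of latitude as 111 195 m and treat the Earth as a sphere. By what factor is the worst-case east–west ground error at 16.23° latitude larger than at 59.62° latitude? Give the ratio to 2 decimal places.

Rounding to 2 decimal places leaves the longitude within ±0.005° of the true value.
Error at 16.23° = 0.005° × 111195 × cos 16.23° ≈ 555.98 × 0.9601 = 533.82 m.
At 59.62°: 0.005° × 111195 × cos 59.62° = 0.005 × 111195 × 0.5057 ≈ 281.17 m.
Ratio: 533.82 / 281.17 = cos 16.23° / cos 59.62° ≈ 1.8985.

1.90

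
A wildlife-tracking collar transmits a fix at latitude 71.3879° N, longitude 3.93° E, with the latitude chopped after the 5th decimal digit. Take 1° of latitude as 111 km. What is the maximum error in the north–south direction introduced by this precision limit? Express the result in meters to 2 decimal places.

1.11 meters

Truncating at 5 decimal places can drop up to a full unit in the last place, so the latitude may be off by as much as 1e-05°.
Along the meridian that is 1e-05° × 111000 m/° = 1.11 m.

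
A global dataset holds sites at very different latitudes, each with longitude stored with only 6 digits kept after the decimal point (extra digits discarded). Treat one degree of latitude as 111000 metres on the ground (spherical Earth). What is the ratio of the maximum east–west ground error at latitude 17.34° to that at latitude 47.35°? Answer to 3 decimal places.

1.409

Truncating at 6 decimal places can drop up to a full unit in the last place, so the longitude may be off by as much as 1e-06°.
At 17.34°: 1e-06° × 111000 × cos 17.34° = 1e-06 × 111000 × 0.9546 ≈ 0.10596 m.
Error at 47.35° = 1e-06° × 111000 × cos 47.35° ≈ 0.111 × 0.6775 = 0.075205 m.
The ratio reduces to cos 17.34° / cos 47.35° = 0.9546/0.6775 ≈ 1.4089.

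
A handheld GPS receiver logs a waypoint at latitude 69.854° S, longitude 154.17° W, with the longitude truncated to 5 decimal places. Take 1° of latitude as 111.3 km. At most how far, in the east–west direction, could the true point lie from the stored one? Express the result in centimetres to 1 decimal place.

38.3 centimetres

Truncating at 5 decimal places can drop up to a full unit in the last place, so the longitude may be off by as much as 1e-05°.
At latitude 69.854° a degree of longitude spans 111300 m × cos 69.854° = 111300 × 0.3444 ≈ 38333.2 m.
So at most 1e-05° × 38333.2 ≈ 0.383332 m east–west.
That is 0.383332 m = 38.333 cm.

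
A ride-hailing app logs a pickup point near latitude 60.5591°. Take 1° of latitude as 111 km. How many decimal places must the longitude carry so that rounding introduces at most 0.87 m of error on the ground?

At 60.5591° one degree of longitude covers 111000 × cos 60.5591° ≈ 111000 × 0.4915 ≈ 54559.3 m.
Rounding to N decimal places gives at most 0.5 × 10⁻ᴺ degrees of error, i.e. 0.5 × 10⁻ᴺ × 54559.3 m.
Setting 27279.7 × 10⁻ᴺ ≤ 0.87 gives 10ᴺ ≥ 3.136e+04, i.e. N ≥ 4.50.
N = 4 would give 2.73 m (too coarse); N = 5 gives 0.273 m ≤ 0.87 m.

5 decimal places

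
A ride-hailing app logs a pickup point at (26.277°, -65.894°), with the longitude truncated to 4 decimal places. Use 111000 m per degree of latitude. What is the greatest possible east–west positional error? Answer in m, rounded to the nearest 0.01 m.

9.95 m

Truncating at 4 decimal places can drop up to a full unit in the last place, so the longitude may be off by as much as 0.0001°.
At latitude 26.277° a degree of longitude spans 111000 m × cos 26.277° = 111000 × 0.8967 ≈ 99529.7 m.
Maximum E–W displacement: 0.0001 × 99529.7 = 9.95297 m.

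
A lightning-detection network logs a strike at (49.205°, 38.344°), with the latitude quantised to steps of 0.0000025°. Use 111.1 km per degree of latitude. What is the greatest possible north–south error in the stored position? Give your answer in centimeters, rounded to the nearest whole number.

With a 0.0000025° grid the true value lies within half a step, ±0.0000025°/2 = ±1.25e-06°, of the stored one.
Along the meridian that is 1.25e-06° × 111100 m/° = 0.138875 m.
That is 0.138875 m = 13.887 cm.

14 centimeters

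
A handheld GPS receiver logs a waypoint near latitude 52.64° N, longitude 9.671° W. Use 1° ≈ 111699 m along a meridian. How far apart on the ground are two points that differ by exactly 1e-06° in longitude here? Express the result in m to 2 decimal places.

0.07 m

At 52.64° a degree of longitude is 111699 × cos 52.64° ≈ 67781.3 m, so 1e-06° corresponds to 0.0677813 m.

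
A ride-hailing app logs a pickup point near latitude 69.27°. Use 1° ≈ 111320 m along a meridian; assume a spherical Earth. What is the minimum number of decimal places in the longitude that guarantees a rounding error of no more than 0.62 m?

5 decimal places

At 69.27° one degree of longitude covers 111320 × cos 69.27° ≈ 111320 × 0.3540 ≈ 39403.3 m.
With N decimal places the half-ulp bound is 0.5·10⁻ᴺ°, or 0.5·10⁻ᴺ × 39403.3 m on the ground.
Need 0.5 × 39403.3 × 10⁻ᴺ ≤ 0.62 → 10⁻ᴺ ≤ 3.147e-05, so N ≥ 4.50.
N = 4 would give 1.97 m (too coarse); N = 5 gives 0.197 m ≤ 0.62 m.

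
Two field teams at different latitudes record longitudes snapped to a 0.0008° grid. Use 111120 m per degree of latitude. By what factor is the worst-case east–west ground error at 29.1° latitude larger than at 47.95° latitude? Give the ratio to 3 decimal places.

1.305

With a 0.0008° grid the true value lies within half a step, ±0.0008°/2 = ±0.0004°, of the stored one.
At 29.1°: 0.0004° × 111120 × cos 29.1° = 0.0004 × 111120 × 0.8738 ≈ 38.837 m.
At 47.95°: 0.0004° × 111120 × cos 47.95° = 0.0004 × 111120 × 0.6698 ≈ 29.77 m.
Ratio: 38.837 / 29.77 = cos 29.1° / cos 47.95° ≈ 1.3046.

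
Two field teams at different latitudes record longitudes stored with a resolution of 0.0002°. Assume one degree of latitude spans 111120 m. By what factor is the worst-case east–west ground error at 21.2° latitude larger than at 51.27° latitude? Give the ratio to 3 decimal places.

1.490

With a 0.0002° grid the true value lies within half a step, ±0.0002°/2 = ±0.0001°, of the stored one.
At 21.2°: 0.0001° × 111120 × cos 21.2° = 0.0001 × 111120 × 0.9323 ≈ 10.36 m.
At 51.27°: 0.0001° × 111120 × cos 51.27° = 0.0001 × 111120 × 0.6257 ≈ 6.9522 m.
Ratio: 10.36 / 6.9522 = cos 21.2° / cos 51.27° ≈ 1.4902.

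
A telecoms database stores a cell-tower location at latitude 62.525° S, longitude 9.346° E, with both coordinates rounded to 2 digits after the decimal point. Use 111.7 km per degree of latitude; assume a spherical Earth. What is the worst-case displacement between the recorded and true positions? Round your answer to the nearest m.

615 m

Rounding to 2 decimal places leaves each coordinate within ±0.005° of the true value.
North–south component: 0.005° × 111700 = 558.5 m.
Longitude error → 0.005 × 111700 × cos 62.525° = 0.005 × 111700 × 0.4614 ≈ 257.67 m.
The two errors are perpendicular, so the maximum displacement is √(558.5² + 257.67²) ≈ 615.074 m.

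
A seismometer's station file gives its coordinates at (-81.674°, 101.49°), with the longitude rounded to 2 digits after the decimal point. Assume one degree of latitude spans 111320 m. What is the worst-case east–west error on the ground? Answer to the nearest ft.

264 ft

Rounding to 2 decimal places leaves the longitude within ±0.005° of the true value.
Parallels shrink by cos φ, so at 81.674° a degree of longitude is 111320 × 0.1448 ≈ 16119.7 m.
So at most 0.005° × 16119.7 ≈ 80.5986 m east–west.
In feet: 80.5986 m ÷ 0.3048 ≈ 264.43 ft.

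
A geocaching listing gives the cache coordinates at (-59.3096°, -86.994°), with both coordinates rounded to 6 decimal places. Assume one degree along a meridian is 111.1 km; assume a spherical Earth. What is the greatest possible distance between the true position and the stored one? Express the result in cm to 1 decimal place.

Rounding to 6 decimal places leaves each coordinate within ±5e-07° of the true value.
N–S: 5e-07° × 111100 m/° = 0.05555 m.
Longitude error → 5e-07 × 111100 × cos 59.3096° = 5e-07 × 111100 × 0.5104 ≈ 0.0283527 m.
The two errors are perpendicular, so the maximum displacement is √(0.05555² + 0.0283527²) ≈ 0.0623673 m.
That is 0.0623673 m = 6.2367 cm.

6.2 cm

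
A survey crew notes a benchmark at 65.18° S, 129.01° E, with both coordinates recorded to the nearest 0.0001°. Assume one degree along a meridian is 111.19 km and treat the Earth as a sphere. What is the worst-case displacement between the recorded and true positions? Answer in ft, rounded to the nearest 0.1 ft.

Rounding to 4 decimal places leaves each coordinate within ±5e-05° of the true value.
Latitude error → 5e-05 × 111190 = 5.5595 m along the meridian.
East–west component at 65.18°: 5e-05° × 111190 × cos 65.18° ≈ 5e-05 × 46674.1 ≈ 2.33371 m.
Worst case both components are at the extreme and orthogonal: √(5.5595² + 2.33371²) ≈ 6.02945 m.
Converting: 6.02945 m × 3.2808 ft/m ≈ 19.782 ft.

19.8 ft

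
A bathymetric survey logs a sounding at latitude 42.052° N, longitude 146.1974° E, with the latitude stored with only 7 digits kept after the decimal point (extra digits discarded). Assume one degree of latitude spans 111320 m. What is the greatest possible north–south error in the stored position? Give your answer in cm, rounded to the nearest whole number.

Truncating at 7 decimal places can drop up to a full unit in the last place, so the latitude may be off by as much as 1e-07°.
North–south distance: 1e-07° × 111320 m/° = 0.011132 m.
That is 0.011132 m = 1.1132 cm.

1 cm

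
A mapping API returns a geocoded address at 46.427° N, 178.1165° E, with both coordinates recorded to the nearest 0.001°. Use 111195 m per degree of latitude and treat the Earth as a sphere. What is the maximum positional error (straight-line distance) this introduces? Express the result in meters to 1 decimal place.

67.5 meters

Rounding to 3 decimal places leaves each coordinate within ±0.0005° of the true value.
North–south component: 0.0005° × 111195 = 55.5975 m.
E–W at 46.427°: 0.0005° × 111195 × cos 46.427° = 0.0005 × 111195 × 0.6893 ≈ 38.3221 m.
Combining orthogonally: (55.5975² + 38.3221²)^½ ≈ 67.5253 m.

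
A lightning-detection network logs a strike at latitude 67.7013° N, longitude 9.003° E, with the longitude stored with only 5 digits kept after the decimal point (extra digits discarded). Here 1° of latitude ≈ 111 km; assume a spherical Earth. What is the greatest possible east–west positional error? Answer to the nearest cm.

42 cm

Truncating at 5 decimal places can drop up to a full unit in the last place, so the longitude may be off by as much as 1e-05°.
At latitude 67.7013° a degree of longitude spans 111000 m × cos 67.7013° = 111000 × 0.3794 ≈ 42117.3 m.
Maximum E–W displacement: 1e-05 × 42117.3 = 0.421173 m.
That is 0.421173 m = 42.117 cm.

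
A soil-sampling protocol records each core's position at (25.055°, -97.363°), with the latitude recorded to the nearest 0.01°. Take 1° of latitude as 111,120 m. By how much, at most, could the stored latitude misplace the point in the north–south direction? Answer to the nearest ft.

Rounding to 2 decimal places leaves the latitude within ±0.005° of the true value.
Along the meridian that is 0.005° × 111120 m/° = 555.6 m.
Converting: 555.6 m × 3.2808 ft/m ≈ 1822.8 ft.

1823 ft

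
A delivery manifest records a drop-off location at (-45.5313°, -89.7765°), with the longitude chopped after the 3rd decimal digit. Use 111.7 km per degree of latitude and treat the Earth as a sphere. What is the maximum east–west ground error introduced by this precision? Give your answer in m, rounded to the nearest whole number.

78 m

Truncating at 3 decimal places can drop up to a full unit in the last place, so the longitude may be off by as much as 0.001°.
Parallels shrink by cos φ, so at 45.5313° a degree of longitude is 111700 × 0.7005 ≈ 78248 m.
East–west error: 0.001° × 78248 m/° ≈ 78.248 m.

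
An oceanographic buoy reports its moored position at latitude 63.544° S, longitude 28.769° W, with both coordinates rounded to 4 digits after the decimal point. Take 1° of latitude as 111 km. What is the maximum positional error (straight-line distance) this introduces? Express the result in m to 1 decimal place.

6.1 m

Rounding to 4 decimal places leaves each coordinate within ±5e-05° of the true value.
North–south component: 5e-05° × 111000 = 5.55 m.
Longitude error → 5e-05 × 111000 × cos 63.544° = 5e-05 × 111000 × 0.4455 ≈ 2.47258 m.
Worst case both components are at the extreme and orthogonal: √(5.55² + 2.47258²) ≈ 6.07587 m.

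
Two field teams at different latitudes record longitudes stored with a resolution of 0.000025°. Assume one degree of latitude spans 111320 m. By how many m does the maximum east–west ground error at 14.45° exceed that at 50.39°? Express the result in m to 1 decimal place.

0.5 m

With a 0.000025° grid the true value lies within half a step, ±0.000025°/2 = ±1.25e-05°, of the stored one.
At 14.45°: 1.25e-05° × 111320 × cos 14.45° = 1.25e-05 × 111320 × 0.9684 ≈ 1.3475 m.
Error at 50.39° = 1.25e-05° × 111320 × cos 50.39° ≈ 1.3915 × 0.6376 = 0.88716 m.
Difference: 1.3475 − 0.88716 = 0.46032 m.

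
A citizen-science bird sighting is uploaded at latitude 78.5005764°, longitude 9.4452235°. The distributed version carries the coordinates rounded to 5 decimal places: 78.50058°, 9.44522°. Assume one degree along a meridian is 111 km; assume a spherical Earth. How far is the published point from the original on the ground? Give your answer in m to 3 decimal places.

0.407 m

Δlat = 78.5005764 − 78.50058 = -0.0000036°; Δlon = 9.4452235 − 9.44522 = +0.0000035°.
North–south shift: -0.0000036 × 111000 = -0.3996 m.
E–W at 78.5006°: 0.0000035° × 111000 × cos 78.5006° = 0.0000035 × 111000 × 0.1994 ≈ 0.0774506 m.
Distance: √(0.3996² + 0.0774506²) ≈ 0.407037 m.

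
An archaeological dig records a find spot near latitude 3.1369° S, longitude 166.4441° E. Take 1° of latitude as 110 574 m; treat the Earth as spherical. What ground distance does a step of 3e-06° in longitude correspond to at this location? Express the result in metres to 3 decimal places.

At 3.1369° a degree of longitude is 110574 × cos 3.1369° ≈ 110408 m, so 3e-06° corresponds to 0.331225 m.

0.331 metres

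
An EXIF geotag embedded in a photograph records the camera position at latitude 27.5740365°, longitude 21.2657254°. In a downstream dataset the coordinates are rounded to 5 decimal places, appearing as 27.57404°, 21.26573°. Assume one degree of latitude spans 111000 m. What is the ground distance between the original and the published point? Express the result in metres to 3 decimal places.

0.596 metres

Δlat = 27.5740365 − 27.57404 = -0.0000035°; Δlon = 21.2657254 − 21.26573 = -0.0000046°.
N–S: -0.0000035° × 111000 m/° = -0.3885 m.
E–W at 27.574°: -0.0000046° × 111000 × cos 27.574° = -0.0000046 × 111000 × 0.8864 ≈ -0.452603 m.
Distance: √(0.3885² + 0.452603²) ≈ 0.596474 m.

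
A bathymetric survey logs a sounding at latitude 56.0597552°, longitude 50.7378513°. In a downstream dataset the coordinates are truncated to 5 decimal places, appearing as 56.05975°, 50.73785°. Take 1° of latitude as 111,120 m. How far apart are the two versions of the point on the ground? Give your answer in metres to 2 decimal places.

Δlat = 56.0597552 − 56.05975 = +0.0000052°; Δlon = 50.7378513 − 50.73785 = +0.0000013°.
North–south shift: 0.0000052 × 111120 = 0.577824 m.
E–W at 56.0598°: 0.0000013° × 111120 × cos 56.0598° = 0.0000013 × 111120 × 0.5583 ≈ 0.0806538 m.
Distance: √(0.577824² + 0.0806538²) ≈ 0.583426 m.

0.58 metres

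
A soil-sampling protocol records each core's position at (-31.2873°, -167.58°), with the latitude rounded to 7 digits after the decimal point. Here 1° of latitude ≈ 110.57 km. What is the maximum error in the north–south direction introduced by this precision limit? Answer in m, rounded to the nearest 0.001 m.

0.006 m

Rounding to 7 decimal places leaves the latitude within ±5e-08° of the true value.
So the N–S error is at most 5e-08 × 110570 = 0.0055285 m.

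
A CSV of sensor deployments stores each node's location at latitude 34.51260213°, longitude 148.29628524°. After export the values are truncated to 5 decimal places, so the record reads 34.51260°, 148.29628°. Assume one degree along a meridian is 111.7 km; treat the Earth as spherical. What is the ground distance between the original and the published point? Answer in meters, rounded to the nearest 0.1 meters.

Δlat = 34.51260213 − 34.51260 = +0.00000213°; Δlon = 148.29628524 − 148.29628 = +0.00000524°.
N–S: 0.00000213° × 111700 m/° = 0.237921 m.
E–W at 34.5126°: 0.00000524° × 111700 × cos 34.5126° = 0.00000524 × 111700 × 0.8240 ≈ 0.482295 m.
Combined displacement = (0.237921² + 0.482295²)^½ ≈ 0.537787 m.

0.5 meters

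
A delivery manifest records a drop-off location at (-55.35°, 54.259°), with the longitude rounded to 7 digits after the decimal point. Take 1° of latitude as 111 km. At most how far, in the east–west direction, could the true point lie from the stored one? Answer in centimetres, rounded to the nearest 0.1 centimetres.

0.3 centimetres

Rounding to 7 decimal places leaves the longitude within ±5e-08° of the true value.
At latitude 55.35° a degree of longitude spans 111000 m × cos 55.35° = 111000 × 0.5686 ≈ 63110.4 m.
East–west error: 5e-08° × 63110.4 m/° ≈ 0.00315552 m.
That is 0.00315552 m = 0.31555 cm.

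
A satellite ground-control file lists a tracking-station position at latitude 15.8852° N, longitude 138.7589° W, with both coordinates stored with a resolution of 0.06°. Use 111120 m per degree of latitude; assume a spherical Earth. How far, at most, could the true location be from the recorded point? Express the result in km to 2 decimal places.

With a 0.06° grid the true value lies within half a step, ±0.06°/2 = ±0.03°, of the stored one.
Latitude error → 0.03 × 111120 = 3333.6 m along the meridian.
E–W at 15.8852°: 0.03° × 111120 × cos 15.8852° = 0.03 × 111120 × 0.9618 ≈ 3206.3 m.
Worst case both components are at the extreme and orthogonal: √(3333.6² + 3206.3²) ≈ 4625.28 m.
That is 4625.28 m = 4.6253 km.

4.63 km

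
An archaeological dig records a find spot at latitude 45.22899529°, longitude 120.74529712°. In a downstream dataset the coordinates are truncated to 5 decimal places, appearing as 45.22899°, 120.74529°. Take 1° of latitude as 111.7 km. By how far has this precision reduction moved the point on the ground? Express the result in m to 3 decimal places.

The latitude changed by +0.00000529° and the longitude by +0.00000712°.
North–south shift: 0.00000529 × 111700 = 0.590893 m.
East–west at this latitude: 0.00000712° × 111700 × cos 45.229° ≈ 0.00000712 × 78667.5 = 0.560113 m.
Distance: √(0.590893² + 0.560113²) ≈ 0.814175 m.

0.814 m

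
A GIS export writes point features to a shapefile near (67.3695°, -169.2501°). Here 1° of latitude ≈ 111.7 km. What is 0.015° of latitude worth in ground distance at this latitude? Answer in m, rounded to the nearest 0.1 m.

1675.5 m

Along a meridian 0.015° is 0.015 × 111700 = 1675.5 m.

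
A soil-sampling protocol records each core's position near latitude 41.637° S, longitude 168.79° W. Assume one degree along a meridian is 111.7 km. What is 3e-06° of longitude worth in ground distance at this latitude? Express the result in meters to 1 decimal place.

0.3 meters

One degree of longitude here spans 111700 × cos 41.637° = 111700 × 0.7474 ≈ 83481.1 m; 3e-06° of that is 0.250443 m.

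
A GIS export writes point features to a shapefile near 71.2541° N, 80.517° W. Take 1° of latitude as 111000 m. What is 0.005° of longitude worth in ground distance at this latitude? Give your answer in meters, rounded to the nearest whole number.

178 meters

At 71.2541° a degree of longitude is 111000 × cos 71.2541° ≈ 35672.3 m, so 0.005° corresponds to 178.361 m.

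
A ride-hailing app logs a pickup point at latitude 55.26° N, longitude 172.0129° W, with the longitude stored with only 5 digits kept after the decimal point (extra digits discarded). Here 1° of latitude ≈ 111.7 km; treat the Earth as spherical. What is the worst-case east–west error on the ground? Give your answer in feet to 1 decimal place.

2.1 feet

Truncating at 5 decimal places can drop up to a full unit in the last place, so the longitude may be off by as much as 1e-05°.
One degree of longitude at 55.26° is 111700 × cos 55.26° ≈ 111700 × 0.5699 = 63652.6 m.
East–west error: 1e-05° × 63652.6 m/° ≈ 0.636526 m.
In feet: 0.636526 m ÷ 0.3048 ≈ 2.0883 ft.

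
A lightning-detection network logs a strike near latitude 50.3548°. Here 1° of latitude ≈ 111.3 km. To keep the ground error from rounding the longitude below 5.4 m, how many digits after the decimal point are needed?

4 decimal places

At 50.3548° one degree of longitude covers 111300 × cos 50.3548° ≈ 111300 × 0.6380 ≈ 71012.9 m.
N decimal places → at most half a unit in the last place, 0.5 × 10⁻ᴺ° = 71012.9/2 × 10⁻ᴺ m.
Need 0.5 × 71012.9 × 10⁻ᴺ ≤ 5.4 → 10⁻ᴺ ≤ 1.521e-04, so N ≥ 3.82.
N = 3 would give 35.5 m (too coarse); N = 4 gives 3.55 m ≤ 5.4 m.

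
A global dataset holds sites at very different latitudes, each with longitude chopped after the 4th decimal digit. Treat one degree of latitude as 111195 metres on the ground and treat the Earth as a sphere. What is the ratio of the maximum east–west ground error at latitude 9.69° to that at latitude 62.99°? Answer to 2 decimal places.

2.17

Truncating at 4 decimal places can drop up to a full unit in the last place, so the longitude may be off by as much as 0.0001°.
At 9.69°: 0.0001° × 111195 × cos 9.69° = 0.0001 × 111195 × 0.9857 ≈ 10.961 m.
At 62.99°: 0.0001° × 111195 × cos 62.99° = 0.0001 × 111195 × 0.4541 ≈ 5.0499 m.
Ratio: 10.961 / 5.0499 = cos 9.69° / cos 62.99° ≈ 2.1705.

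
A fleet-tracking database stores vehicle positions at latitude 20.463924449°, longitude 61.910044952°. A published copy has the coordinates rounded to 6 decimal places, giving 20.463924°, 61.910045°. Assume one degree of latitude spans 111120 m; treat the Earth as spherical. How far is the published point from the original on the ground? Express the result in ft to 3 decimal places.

The latitude changed by +0.000000449° and the longitude by -0.000000048°.
N–S: 0.000000449° × 111120 m/° = 0.0498929 m.
E–W at 20.4639°: -0.000000048° × 111120 × cos 20.4639° = -0.000000048 × 111120 × 0.9369 ≈ -0.00499716 m.
Combined displacement = (0.0498929² + 0.00499716²)^½ ≈ 0.0501425 m.
Converting: 0.0501425 m × 3.2808 ft/m ≈ 0.16451 ft.

0.165 ft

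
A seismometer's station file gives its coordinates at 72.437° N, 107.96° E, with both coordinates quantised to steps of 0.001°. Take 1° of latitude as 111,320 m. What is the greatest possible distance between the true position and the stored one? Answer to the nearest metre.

With a 0.001° grid the true value lies within half a step, ±0.001°/2 = ±0.0005°, of the stored one.
Latitude error → 0.0005 × 111320 = 55.66 m along the meridian.
E–W at 72.437°: 0.0005° × 111320 × cos 72.437° = 0.0005 × 111320 × 0.3018 ≈ 16.7956 m.
The two errors are perpendicular, so the maximum displacement is √(55.66² + 16.7956²) ≈ 58.1389 m.

58 metres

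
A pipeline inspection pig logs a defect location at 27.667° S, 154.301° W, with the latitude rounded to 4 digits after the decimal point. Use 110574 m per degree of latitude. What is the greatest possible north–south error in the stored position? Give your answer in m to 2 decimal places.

Rounding to 4 decimal places leaves the latitude within ±5e-05° of the true value.
Along the meridian that is 5e-05° × 110574 m/° = 5.5287 m.

5.53 m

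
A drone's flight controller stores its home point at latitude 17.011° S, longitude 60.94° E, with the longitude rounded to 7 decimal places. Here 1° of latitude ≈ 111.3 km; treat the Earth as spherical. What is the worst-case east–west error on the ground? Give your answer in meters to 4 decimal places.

Rounding to 7 decimal places leaves the longitude within ±5e-08° of the true value.
One degree of longitude at 17.011° is 111300 × cos 17.011° ≈ 111300 × 0.9562 = 106430 m.
East–west error: 5e-08° × 106430 m/° ≈ 0.00532152 m.

0.0053 meters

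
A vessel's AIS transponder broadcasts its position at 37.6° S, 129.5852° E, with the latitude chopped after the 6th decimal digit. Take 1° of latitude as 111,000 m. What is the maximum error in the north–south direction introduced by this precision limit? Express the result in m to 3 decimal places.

0.111 m

Truncating at 6 decimal places can drop up to a full unit in the last place, so the latitude may be off by as much as 1e-06°.
Along the meridian that is 1e-06° × 111000 m/° = 0.111 m.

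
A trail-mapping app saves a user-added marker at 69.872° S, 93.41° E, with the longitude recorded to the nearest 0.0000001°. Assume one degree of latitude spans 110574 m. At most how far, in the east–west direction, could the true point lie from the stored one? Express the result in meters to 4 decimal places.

Rounding to 7 decimal places leaves the longitude within ±5e-08° of the true value.
At latitude 69.872° a degree of longitude spans 110574 m × cos 69.872° = 110574 × 0.3441 ≈ 38050.6 m.
Maximum E–W displacement: 5e-08 × 38050.6 = 0.00190253 m.

0.0019 meters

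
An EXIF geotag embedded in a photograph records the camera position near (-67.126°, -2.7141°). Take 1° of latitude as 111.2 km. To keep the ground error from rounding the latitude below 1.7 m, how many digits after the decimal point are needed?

One degree of latitude covers 111200 m.
With N decimal places the half-ulp bound is 0.5·10⁻ᴺ°, or 0.5·10⁻ᴺ × 111200 m on the ground.
Setting 55600 × 10⁻ᴺ ≤ 1.7 gives 10ᴺ ≥ 3.271e+04, i.e. N ≥ 4.51.
So 5 decimal places suffice (0.556 m); 4 would allow up to 5.56 m.

5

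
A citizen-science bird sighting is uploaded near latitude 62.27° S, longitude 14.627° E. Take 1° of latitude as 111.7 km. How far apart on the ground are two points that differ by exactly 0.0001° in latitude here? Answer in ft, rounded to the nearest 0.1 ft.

0.0001° × 111700 m/° = 11.17 m.
Converting: 11.17 m × 3.2808 ft/m ≈ 36.647 ft.

36.6 ft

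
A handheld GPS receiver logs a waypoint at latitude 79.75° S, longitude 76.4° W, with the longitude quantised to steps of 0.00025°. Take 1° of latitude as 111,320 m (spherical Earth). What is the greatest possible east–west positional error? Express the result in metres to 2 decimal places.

With a 0.00025° grid the true value lies within half a step, ±0.00025°/2 = ±0.000125°, of the stored one.
Parallels shrink by cos φ, so at 79.75° a degree of longitude is 111320 × 0.1779 ≈ 19808.7 m.
East–west error: 0.000125° × 19808.7 m/° ≈ 2.47608 m.

2.48 metres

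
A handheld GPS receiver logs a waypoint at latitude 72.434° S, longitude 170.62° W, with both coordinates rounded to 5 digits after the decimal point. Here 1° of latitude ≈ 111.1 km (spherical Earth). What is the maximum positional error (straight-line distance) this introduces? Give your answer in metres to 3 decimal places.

0.580 metres

Rounding to 5 decimal places leaves each coordinate within ±5e-06° of the true value.
North–south component: 5e-06° × 111100 = 0.5555 m.
Longitude error → 5e-06 × 111100 × cos 72.434° = 5e-06 × 111100 × 0.3018 ≈ 0.167652 m.
Worst case both components are at the extreme and orthogonal: √(0.5555² + 0.167652²) ≈ 0.580248 m.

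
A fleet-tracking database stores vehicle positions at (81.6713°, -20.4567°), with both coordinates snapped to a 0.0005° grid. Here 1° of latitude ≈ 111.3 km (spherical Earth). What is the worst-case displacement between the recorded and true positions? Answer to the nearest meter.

28 meters

With a 0.0005° grid the true value lies within half a step, ±0.0005°/2 = ±0.00025°, of the stored one.
Latitude error → 0.00025 × 111300 = 27.825 m along the meridian.
East–west component at 81.6713°: 0.00025° × 111300 × cos 81.6713° ≈ 0.00025 × 16122 ≈ 4.0305 m.
Combining orthogonally: (27.825² + 4.0305²)^½ ≈ 28.1154 m.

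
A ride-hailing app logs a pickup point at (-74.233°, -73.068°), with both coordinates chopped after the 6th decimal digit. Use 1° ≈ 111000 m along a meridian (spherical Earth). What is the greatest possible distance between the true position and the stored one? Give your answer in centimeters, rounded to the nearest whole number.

12 centimeters

Truncating at 6 decimal places can drop up to a full unit in the last place, so each coordinate may be off by as much as 1e-06°.
Latitude error → 1e-06 × 111000 = 0.111 m along the meridian.
East–west component at 74.233°: 1e-06° × 111000 × cos 74.233° ≈ 1e-06 × 30161.6 ≈ 0.0301616 m.
The two errors are perpendicular, so the maximum displacement is √(0.111² + 0.0301616²) ≈ 0.115025 m.
That is 0.115025 m = 11.502 cm.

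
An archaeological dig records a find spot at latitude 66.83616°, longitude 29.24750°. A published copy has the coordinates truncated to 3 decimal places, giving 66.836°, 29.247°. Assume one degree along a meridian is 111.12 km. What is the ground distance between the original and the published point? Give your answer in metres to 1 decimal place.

28.2 metres

Δlat = 66.83616 − 66.836 = +0.00016°; Δlon = 29.24750 − 29.247 = +0.00050°.
N–S: 0.00016° × 111120 m/° = 17.7792 m.
E–W at 66.836°: 0.00050° × 111120 × cos 66.836° = 0.00050 × 111120 × 0.3934 ≈ 21.8553 m.
Combined displacement = (17.7792² + 21.8553²)^½ ≈ 28.1737 m.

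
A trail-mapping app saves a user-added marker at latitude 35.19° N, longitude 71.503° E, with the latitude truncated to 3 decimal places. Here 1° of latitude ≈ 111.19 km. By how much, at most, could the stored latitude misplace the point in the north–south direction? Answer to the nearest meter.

Truncating at 3 decimal places can drop up to a full unit in the last place, so the latitude may be off by as much as 0.001°.
So the N–S error is at most 0.001 × 111190 = 111.19 m.

111 meters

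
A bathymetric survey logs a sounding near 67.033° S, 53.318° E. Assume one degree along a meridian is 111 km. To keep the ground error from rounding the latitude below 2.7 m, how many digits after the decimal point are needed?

5

One degree of latitude covers 111000 m.
Rounding to N decimal places gives at most 0.5 × 10⁻ᴺ degrees of error, i.e. 0.5 × 10⁻ᴺ × 111000 m.
Need 0.5 × 111000 × 10⁻ᴺ ≤ 2.7 → 10⁻ᴺ ≤ 4.865e-05, so N ≥ 4.31.
N = 4 would give 5.55 m (too coarse); N = 5 gives 0.555 m ≤ 2.7 m.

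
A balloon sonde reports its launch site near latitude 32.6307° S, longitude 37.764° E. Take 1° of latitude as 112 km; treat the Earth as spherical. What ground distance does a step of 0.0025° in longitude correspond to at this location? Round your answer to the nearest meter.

236 meters

One degree of longitude here spans 112000 × cos 32.6307° = 112000 × 0.8422 ≈ 94322.3 m; 0.0025° of that is 235.806 m.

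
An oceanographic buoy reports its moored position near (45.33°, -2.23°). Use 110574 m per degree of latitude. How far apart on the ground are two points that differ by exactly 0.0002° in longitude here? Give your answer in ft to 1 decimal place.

51.0 ft

At 45.33° a degree of longitude is 110574 × cos 45.33° ≈ 77736 m, so 0.0002° corresponds to 15.5472 m.
In feet: 15.5472 m ÷ 0.3048 ≈ 51.008 ft.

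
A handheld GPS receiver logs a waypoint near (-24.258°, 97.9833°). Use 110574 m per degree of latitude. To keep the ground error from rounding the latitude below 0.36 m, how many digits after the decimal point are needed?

6 decimal places

One degree of latitude covers 110574 m.
With N decimal places the half-ulp bound is 0.5·10⁻ᴺ°, or 0.5·10⁻ᴺ × 110574 m on the ground.
Setting 55287 × 10⁻ᴺ ≤ 0.36 gives 10ᴺ ≥ 1.536e+05, i.e. N ≥ 5.19.
N = 5 would give 0.553 m (too coarse); N = 6 gives 0.0553 m ≤ 0.36 m.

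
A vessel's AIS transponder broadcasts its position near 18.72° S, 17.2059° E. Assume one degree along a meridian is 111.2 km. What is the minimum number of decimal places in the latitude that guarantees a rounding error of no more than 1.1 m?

5 decimal places

One degree of latitude covers 111200 m.
N decimal places → at most half a unit in the last place, 0.5 × 10⁻ᴺ° = 111200/2 × 10⁻ᴺ m.
Need 0.5 × 111200 × 10⁻ᴺ ≤ 1.1 → 10⁻ᴺ ≤ 1.978e-05, so N ≥ 4.70.
So 5 decimal places suffice (0.556 m); 4 would allow up to 5.56 m.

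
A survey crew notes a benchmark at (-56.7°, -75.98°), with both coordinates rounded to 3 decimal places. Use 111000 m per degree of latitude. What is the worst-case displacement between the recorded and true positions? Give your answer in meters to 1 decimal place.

63.3 meters

Rounding to 3 decimal places leaves each coordinate within ±0.0005° of the true value.
Latitude error → 0.0005 × 111000 = 55.5 m along the meridian.
Longitude error → 0.0005 × 111000 × cos 56.7° = 0.0005 × 111000 × 0.5490 ≈ 30.4708 m.
Worst case both components are at the extreme and orthogonal: √(55.5² + 30.4708²) ≈ 63.3144 m.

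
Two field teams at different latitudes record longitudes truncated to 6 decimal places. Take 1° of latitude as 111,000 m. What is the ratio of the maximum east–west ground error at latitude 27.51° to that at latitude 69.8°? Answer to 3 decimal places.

2.569

Truncating at 6 decimal places can drop up to a full unit in the last place, so the longitude may be off by as much as 1e-06°.
Error at 27.51° = 1e-06° × 111000 × cos 27.51° ≈ 0.111 × 0.8869 = 0.098449 m.
Error at 69.8° = 1e-06° × 111000 × cos 69.8° ≈ 0.111 × 0.3453 = 0.038328 m.
The ratio reduces to cos 27.51° / cos 69.8° = 0.8869/0.3453 ≈ 2.5686.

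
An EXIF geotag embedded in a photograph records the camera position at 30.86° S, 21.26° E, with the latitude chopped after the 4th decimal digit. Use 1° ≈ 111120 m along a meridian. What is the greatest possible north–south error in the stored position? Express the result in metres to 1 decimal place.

Truncating at 4 decimal places can drop up to a full unit in the last place, so the latitude may be off by as much as 0.0001°.
Along the meridian that is 0.0001° × 111120 m/° = 11.112 m.

11.1 metres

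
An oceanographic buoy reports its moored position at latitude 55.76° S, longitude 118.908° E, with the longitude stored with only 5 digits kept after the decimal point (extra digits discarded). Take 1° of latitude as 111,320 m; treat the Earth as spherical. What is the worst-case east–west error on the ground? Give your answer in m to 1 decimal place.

Truncating at 5 decimal places can drop up to a full unit in the last place, so the longitude may be off by as much as 1e-05°.
Parallels shrink by cos φ, so at 55.76° a degree of longitude is 111320 × 0.5627 ≈ 62635.4 m.
Maximum E–W displacement: 1e-05 × 62635.4 = 0.626354 m.

0.6 m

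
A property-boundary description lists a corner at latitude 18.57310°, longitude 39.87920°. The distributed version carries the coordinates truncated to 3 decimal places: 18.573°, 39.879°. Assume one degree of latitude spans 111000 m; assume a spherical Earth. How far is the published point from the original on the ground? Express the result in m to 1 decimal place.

The latitude changed by +0.00010° and the longitude by +0.00020°.
North–south shift: 0.00010 × 111000 = 11.1 m.
East–west at this latitude: 0.00020° × 111000 × cos 18.573° ≈ 0.00020 × 105219 = 21.0438 m.
Hypotenuse of the two orthogonal shifts: √(11.1² + 21.0438²) = 23.7918 m.

23.8 m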